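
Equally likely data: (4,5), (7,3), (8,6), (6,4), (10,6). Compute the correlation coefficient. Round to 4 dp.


Cov(X,Y) = 1.0000, Var(X) = 4.0000, Var(Y) = 1.3600
rho = Cov/(sqrt(VarX)*sqrt(VarY)) = 0.4287

0.4287


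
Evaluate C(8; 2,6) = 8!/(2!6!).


8! = 40320
Denominator: 2!=2 * 6!=720
Coefficient = 40320 / 1440 = 28

28


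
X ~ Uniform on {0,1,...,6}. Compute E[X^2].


E[X^2] = (1/7) * sum(x^2 for x=0..6)
= 91/7 = 13

13


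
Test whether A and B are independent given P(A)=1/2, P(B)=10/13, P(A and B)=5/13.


P(A)*P(B) = 1/2*10/13 = 5/13
P(A∩B) = 5/13, which equals P(A)P(B), so independent

Yes, A and B are independent


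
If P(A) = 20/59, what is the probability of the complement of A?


P(A') = 1 - P(A) = 1 - 20/59 = 39/59

39/59


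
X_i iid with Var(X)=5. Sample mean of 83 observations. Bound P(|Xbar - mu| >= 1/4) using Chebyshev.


Var(Xbar) = Var(X)/n = 5/83
Chebyshev: P(|Xbar-mu| >= 1/4) <= Var(Xbar)/(1/4)^2 = (5/83)/(1/16) = 80/83

80/83


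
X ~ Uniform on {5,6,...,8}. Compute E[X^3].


E[X^3] = (1/4) * sum(x^3 for x=5..8)
= 1196/4 = 299

299


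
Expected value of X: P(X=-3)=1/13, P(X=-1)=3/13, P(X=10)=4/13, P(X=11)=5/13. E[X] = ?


E[X] = sum(x * P(x))
= -3*1/13 - 1*3/13 + 10*4/13 + 11*5/13
= 89/13

89/13


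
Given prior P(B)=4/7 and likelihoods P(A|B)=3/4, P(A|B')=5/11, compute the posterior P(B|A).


P(A) = P(A|B)P(B) + P(A|B')P(B') = 3/4*4/7 + 5/11*3/7 = 48/77
P(B|A) = P(A|B)P(B)/P(A) = (3/7)/(48/77) = 11/16

11/16


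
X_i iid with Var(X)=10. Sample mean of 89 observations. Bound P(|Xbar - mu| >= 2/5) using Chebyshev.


Var(Xbar) = Var(X)/n = 10/89
Chebyshev: P(|Xbar-mu| >= 2/5) <= Var(Xbar)/(2/5)^2 = (10/89)/(4/25) = 125/178

125/178


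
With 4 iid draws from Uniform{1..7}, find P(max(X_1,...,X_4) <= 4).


P(max <= 4) = P(all X_i <= 4) = (P(X_1 <= 4))^4
= (4/7)^4 = 256/2401

256/2401


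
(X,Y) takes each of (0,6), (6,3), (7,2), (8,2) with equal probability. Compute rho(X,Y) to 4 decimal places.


Cov(X,Y) = -5.0625, Var(X) = 9.6875, Var(Y) = 2.6875
rho = Cov/(sqrt(VarX)*sqrt(VarY)) = -0.9922

-0.9922


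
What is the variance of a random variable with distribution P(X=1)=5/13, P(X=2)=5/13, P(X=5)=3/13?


E[X] = 30/13, E[X^2] = 100/13
Var(X) = E[X^2] - (E[X])^2 = 100/13 - (30/13)^2 = 400/169

400/169


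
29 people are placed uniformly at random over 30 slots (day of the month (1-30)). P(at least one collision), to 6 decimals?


P(all different) = prod((30-i)/30 for i=0..28) = 0.000000
P(at least one match) = 1 - 0.000000 = 1.000000

1.000000


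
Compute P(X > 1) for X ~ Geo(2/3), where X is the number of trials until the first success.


P(X > 1) = P(first 1 trials all fail) = (1-p)^1 = (1/3)^1 = 1/3

1/3


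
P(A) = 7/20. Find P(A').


P(A') = 1 - P(A) = 1 - 7/20 = 13/20

13/20


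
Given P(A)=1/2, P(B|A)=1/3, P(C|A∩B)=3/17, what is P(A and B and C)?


P(A∩B∩C) = P(A) * P(B|A) * P(C|A∩B)
= 1/2 * 1/3 * 3/17
= 1/6 * 3/17 = 1/34

1/34


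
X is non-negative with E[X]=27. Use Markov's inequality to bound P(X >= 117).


Markov: P(X >= a) <= E[X]/a
P(X >= 117) <= 27/117 = 3/13

3/13


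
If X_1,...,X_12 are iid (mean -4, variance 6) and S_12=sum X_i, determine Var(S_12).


By independence, Var(S_n) = n*Var(X_1) = 12*6 = 72

72


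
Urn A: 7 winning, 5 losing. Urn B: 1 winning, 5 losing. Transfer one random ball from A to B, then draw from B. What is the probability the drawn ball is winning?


P(transfer winning) = 7/12; P(transfer losing) = 5/12
If winning transferred: Urn II has 2 winning of 7, so P(winning|winning moved) = 2/7
If losing transferred: Urn II has 1 winning of 7, so P(winning|losing moved) = 1/7
By total probability: P(winning) = 7/12*2/7 + 5/12*1/7 = 19/84

19/84


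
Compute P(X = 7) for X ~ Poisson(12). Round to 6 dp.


P(X=7) = e^(-12) * 12^7 / 7!
≈ 0.000006144212353 * 35831808 / 5040
≈ 0.043682

0.043682


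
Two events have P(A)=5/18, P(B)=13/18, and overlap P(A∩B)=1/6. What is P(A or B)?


P(A∪B) = P(A) + P(B) - P(A∩B)
= 5/18 + 13/18 - 1/6 = 5/6

5/6


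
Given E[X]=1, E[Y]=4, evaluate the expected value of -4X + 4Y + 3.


E[-4X + 4Y + 3] = -4*E[X] + 4*E[Y] + 3
= (-4)*(1) + (4)*(4) + (3)
= -4 + 16 + 3 = 15

15


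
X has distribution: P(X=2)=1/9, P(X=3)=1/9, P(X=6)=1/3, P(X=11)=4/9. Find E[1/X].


E[1/X] = sum(g(x)*P(x))
= 1/2*1/9 + 1/3*1/9 + 1/6*1/3 + 1/11*4/9
= 56/297

56/297


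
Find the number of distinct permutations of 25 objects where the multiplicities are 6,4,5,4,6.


25! = 15511210043330985984000000
Denominator: 6!=720 * 4!=24 * 5!=120 * 4!=24 * 6!=720
Coefficient = 15511210043330985984000000 / 35831808000 = 432889404948000

432889404948000


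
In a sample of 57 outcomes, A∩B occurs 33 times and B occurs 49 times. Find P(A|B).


P(A|B) = P(A∩B)/P(B) = (33/57)/(49/57) = 33/49

33/49


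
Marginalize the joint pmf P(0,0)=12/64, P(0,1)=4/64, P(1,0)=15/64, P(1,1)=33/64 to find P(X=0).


P(X=0) = P(0,0)+P(0,1) = 12/64 + 4/64 = 16/64 = 1/4

1/4


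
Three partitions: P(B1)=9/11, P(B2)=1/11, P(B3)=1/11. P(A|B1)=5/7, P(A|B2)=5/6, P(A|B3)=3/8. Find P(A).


P(A) = P(A|B1)P(B1) + P(A|B2)P(B2) + P(A|B3)P(B3)
= 5/7*9/11 + 5/6*1/11 + 3/8*1/11
= 45/77 + 5/66 + 3/88 = 1283/1848

1283/1848


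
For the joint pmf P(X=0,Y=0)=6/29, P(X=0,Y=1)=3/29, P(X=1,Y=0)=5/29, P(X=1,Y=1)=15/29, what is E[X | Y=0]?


P(Y=0) = 11/29
E[X|Y=0] = (0*6 + 1*5)/11 = 5/11

5/11


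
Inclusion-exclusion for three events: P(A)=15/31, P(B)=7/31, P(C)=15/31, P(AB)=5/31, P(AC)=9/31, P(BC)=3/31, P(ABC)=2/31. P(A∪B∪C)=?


P(A∪B∪C) = P(A)+P(B)+P(C) - P(AB)-P(AC)-P(BC) + P(ABC)
= 15/31+7/31+15/31 - 5/31-9/31-3/31 + 2/31
= 22/31

22/31


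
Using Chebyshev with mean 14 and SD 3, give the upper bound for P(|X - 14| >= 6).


k = 6/3 = 2
Chebyshev: P(|X-mu| >= k*sigma) <= 1/k^2 = 1/2^2 = 1/4

1/4


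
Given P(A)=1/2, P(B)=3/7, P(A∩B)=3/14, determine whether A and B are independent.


P(A)*P(B) = 1/2*3/7 = 3/14
P(A∩B) = 3/14, which equals P(A)P(B), so independent

Yes, A and B are independent


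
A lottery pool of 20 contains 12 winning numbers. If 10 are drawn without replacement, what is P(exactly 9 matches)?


P(X=9) = C(12,9)*C(8,1) / C(20,10)
= 220*8 / 184756
= 1760/184756 = 40/4199

40/4199


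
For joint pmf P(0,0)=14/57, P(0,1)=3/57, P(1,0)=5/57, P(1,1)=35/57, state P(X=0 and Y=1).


Read from table: P(X=0, Y=1) = 3/57 = 1/19

1/19


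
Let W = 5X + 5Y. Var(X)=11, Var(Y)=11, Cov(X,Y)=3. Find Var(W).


Var(5X + 5Y) = 5^2*Var(X) + 5^2*Var(Y) + 2*5*5*Cov(X,Y)
= 25*11 + 25*11 + 50*3
= 275 + 275 + 150 = 700

700


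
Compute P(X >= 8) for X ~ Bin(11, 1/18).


P(X>=8) = P(X=8) + P(X=9) + P(X=10) + P(X=11)
= 270215/21422803359744 + 15895/64268410079232 + 187/64268410079232 + 1/64268410079232
= 34447/2677850419968

34447/2677850419968


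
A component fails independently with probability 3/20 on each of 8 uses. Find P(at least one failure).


P(at least one) = 1 - P(none)
P(none) = (1 - 3/20)^8 = (17/20)^8 = 6975757441/25600000000
P(at least one) = 1 - 6975757441/25600000000 = 18624242559/25600000000

18624242559/25600000000


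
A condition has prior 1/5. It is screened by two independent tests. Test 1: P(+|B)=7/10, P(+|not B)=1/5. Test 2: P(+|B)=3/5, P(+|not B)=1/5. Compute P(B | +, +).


After test 1: P(+) = 7/10*1/5 + 1/5*4/5 = 3/10
P(B|+) = (7/50)/(3/10) = 7/15
After test 2 (use post1 as new prior): P(+) = 3/5*7/15 + 1/5*8/15 = 29/75
P(B|+,+) = (7/25)/(29/75) = 21/29

21/29


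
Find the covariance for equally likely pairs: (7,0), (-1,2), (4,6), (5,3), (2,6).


E[X]=17/5, E[Y]=17/5, E[XY]=49/5
Cov(X,Y) = E[XY] - E[X]E[Y] = 49/5 - 17/5*17/5 = -44/25

-44/25


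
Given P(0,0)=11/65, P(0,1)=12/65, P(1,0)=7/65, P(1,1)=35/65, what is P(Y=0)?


P(Y=0) = P(0,0)+P(1,0) = 11/65 + 7/65 = 18/65

18/65


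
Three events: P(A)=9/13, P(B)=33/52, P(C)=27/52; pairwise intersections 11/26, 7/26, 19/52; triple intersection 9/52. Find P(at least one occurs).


P(A∪B∪C) = P(A)+P(B)+P(C) - P(AB)-P(AC)-P(BC) + P(ABC)
= 9/13+33/52+27/52 - 11/26-7/26-19/52 + 9/52
= 25/26

25/26


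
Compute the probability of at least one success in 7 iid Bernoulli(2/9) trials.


P(at least one) = 1 - P(none)
P(none) = (1 - 2/9)^7 = (7/9)^7 = 823543/4782969
P(at least one) = 1 - 823543/4782969 = 3959426/4782969

3959426/4782969


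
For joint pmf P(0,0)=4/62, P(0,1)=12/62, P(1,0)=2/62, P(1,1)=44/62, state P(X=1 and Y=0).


Read from table: P(X=1, Y=0) = 2/62 = 1/31

1/31


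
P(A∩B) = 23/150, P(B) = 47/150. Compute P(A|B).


P(A|B) = P(A∩B)/P(B) = (23/150)/(47/150) = 23/47

23/47


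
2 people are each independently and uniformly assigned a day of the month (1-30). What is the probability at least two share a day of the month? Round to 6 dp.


P(all different) = prod((30-i)/30 for i=0..1) = 0.966667
P(at least one match) = 1 - 0.966667 = 0.033333

0.033333


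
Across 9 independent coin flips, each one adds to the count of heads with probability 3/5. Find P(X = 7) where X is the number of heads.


P(X=7) = C(9,7) * p^7 * (1-p)^2
= 36 * 2187/78125 * 4/25
= 314928/1953125

314928/1953125


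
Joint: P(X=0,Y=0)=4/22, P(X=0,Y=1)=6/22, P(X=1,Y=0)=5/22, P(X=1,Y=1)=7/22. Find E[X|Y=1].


P(Y=1) = 13/22
E[X|Y=1] = (0*6 + 1*7)/13 = 7/13

7/13


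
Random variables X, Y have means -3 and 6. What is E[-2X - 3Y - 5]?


E[-2X - 3Y - 5] = -2*E[X] - 3*E[Y] - 5
= (-2)*(-3) + (-3)*(6) + (-5)
= 6 - 18 - 5 = -17

-17


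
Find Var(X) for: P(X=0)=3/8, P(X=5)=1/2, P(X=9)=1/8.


E[X] = 29/8, E[X^2] = 181/8
Var(X) = E[X^2] - (E[X])^2 = 181/8 - (29/8)^2 = 607/64

607/64


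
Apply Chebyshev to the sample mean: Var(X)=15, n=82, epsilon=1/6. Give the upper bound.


Var(Xbar) = Var(X)/n = 15/82
Chebyshev: P(|Xbar-mu| >= 1/6) <= Var(Xbar)/(1/6)^2 = (15/82)/(1/36) = 270/41
Bound exceeds 1, so trivial bound: 1

1


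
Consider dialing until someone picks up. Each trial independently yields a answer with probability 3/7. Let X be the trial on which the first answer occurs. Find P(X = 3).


P(X=3) = (1-p)^2 * p = (4/7)^2 * 3/7
= 16/49 * 3/7 = 48/343

48/343


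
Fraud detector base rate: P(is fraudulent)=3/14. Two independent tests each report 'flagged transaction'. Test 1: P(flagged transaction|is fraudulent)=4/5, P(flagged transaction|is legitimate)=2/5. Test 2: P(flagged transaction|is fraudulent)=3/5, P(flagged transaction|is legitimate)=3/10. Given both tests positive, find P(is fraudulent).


After test 1: P(+) = 4/5*3/14 + 2/5*11/14 = 17/35
P(B|+) = (6/35)/(17/35) = 6/17
After test 2 (use post1 as new prior): P(+) = 3/5*6/17 + 3/10*11/17 = 69/170
P(B|+,+) = (18/85)/(69/170) = 12/23

12/23


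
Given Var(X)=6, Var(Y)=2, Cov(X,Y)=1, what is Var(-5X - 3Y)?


Var(-5X - 3Y) = (-5)^2*Var(X) + (-3)^2*Var(Y) + 2*(-5)*(-3)*Cov(X,Y)
= 25*6 + 9*2 + 30*1
= 150 + 18 + 30 = 198

198


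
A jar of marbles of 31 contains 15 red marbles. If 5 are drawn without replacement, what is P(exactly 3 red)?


P(X=3) = C(15,3)*C(16,2) / C(31,5)
= 455*120 / 169911
= 54600/169911 = 2600/8091

2600/8091


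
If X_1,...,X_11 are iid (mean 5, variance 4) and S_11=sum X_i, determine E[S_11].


E[S_n] = n*E[X_1] = 11*5 = 55

55


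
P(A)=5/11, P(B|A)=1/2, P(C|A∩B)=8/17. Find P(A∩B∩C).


P(A∩B∩C) = P(A) * P(B|A) * P(C|A∩B)
= 5/11 * 1/2 * 8/17
= 5/22 * 8/17 = 20/187

20/187


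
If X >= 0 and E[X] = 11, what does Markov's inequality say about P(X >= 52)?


Markov: P(X >= a) <= E[X]/a
P(X >= 52) <= 11/52

11/52


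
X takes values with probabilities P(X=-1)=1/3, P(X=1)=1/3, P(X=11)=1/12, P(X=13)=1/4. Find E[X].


E[X] = sum(x * P(x))
= -1*1/3 + 1*1/3 + 11*1/12 + 13*1/4
= 25/6

25/6


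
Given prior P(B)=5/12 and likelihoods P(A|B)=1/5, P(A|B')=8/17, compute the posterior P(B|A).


P(A) = P(A|B)P(B) + P(A|B')P(B') = 1/5*5/12 + 8/17*7/12 = 73/204
P(B|A) = P(A|B)P(B)/P(A) = (1/12)/(73/204) = 17/73

17/73


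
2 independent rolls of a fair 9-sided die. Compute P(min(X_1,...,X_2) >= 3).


P(min >= 3) = P(all X_i >= 3) = (P(X_1 >= 3))^2
= (7/9)^2 = 49/81

49/81


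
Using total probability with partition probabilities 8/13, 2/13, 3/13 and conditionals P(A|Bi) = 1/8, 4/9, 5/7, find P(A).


P(A) = P(A|B1)P(B1) + P(A|B2)P(B2) + P(A|B3)P(B3)
= 1/8*8/13 + 4/9*2/13 + 5/7*3/13
= 1/13 + 8/117 + 15/91 = 254/819

254/819


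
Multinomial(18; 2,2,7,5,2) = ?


18! = 6402373705728000
Denominator: 2!=2 * 2!=2 * 7!=5040 * 5!=120 * 2!=2
Coefficient = 6402373705728000 / 4838400 = 1323241920

1323241920


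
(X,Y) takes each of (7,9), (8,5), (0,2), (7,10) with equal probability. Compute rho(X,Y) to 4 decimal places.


Cov(X,Y) = 7.5000, Var(X) = 10.2500, Var(Y) = 10.2500
rho = Cov/(sqrt(VarX)*sqrt(VarY)) = 0.7317

0.7317


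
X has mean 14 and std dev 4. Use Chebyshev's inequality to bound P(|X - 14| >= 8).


k = 8/4 = 2
Chebyshev: P(|X-mu| >= k*sigma) <= 1/k^2 = 1/2^2 = 1/4

1/4


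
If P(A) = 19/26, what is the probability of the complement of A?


P(A') = 1 - P(A) = 1 - 19/26 = 7/26

7/26


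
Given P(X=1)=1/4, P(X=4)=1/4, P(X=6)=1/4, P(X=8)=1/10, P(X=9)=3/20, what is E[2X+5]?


E[2X+5] = sum(g(x)*P(x))
= 7*1/4 + 13*1/4 + 17*1/4 + 21*1/10 + 23*3/20
= 74/5

74/5


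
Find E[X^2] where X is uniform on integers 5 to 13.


E[X^2] = (1/9) * sum(x^2 for x=5..13)
= 789/9 = 263/3

263/3


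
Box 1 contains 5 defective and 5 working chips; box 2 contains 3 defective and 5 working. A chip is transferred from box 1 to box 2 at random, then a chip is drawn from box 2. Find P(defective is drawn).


P(transfer defective) = 5/10 = 1/2; P(transfer working) = 1/2
If defective transferred: Urn II has 4 defective of 9, so P(defective|defective moved) = 4/9
If working transferred: Urn II has 3 defective of 9, so P(defective|working moved) = 1/3
By total probability: P(defective) = 1/2*4/9 + 1/2*1/3 = 7/18

7/18


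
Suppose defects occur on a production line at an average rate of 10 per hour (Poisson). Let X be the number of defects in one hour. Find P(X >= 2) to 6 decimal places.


P(X>=2) = 1 - P(X<=1) = 1 - (e^(-10)*10^0/0! + e^(-10)*10^1/1!)
≈ 1 - (0.0000453999 + 0.0004539993)
= 1 - 0.0004993992 = 0.9995006008
≈ 0.999501

0.999501


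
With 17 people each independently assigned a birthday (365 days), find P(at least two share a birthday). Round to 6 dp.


P(all different) = prod((365-i)/365 for i=0..16) = 0.684992
P(at least one match) = 1 - 0.684992 = 0.315008

0.315008


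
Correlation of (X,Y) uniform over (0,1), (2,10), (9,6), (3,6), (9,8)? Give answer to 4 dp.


Cov(X,Y) = 4.2800, Var(X) = 13.8400, Var(Y) = 8.9600
rho = Cov/(sqrt(VarX)*sqrt(VarY)) = 0.3843

0.3843


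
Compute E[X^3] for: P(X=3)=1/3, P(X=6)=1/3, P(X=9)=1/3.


E[X^3] = sum(x^3 * P(x))
= 27*1/3 + 216*1/3 + 729*1/3
= 324

324


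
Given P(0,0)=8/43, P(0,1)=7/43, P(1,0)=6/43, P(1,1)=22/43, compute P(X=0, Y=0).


Read from table: P(X=0, Y=0) = 8/43

8/43


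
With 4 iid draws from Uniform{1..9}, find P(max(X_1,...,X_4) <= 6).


P(max <= 6) = P(all X_i <= 6) = (P(X_1 <= 6))^4
= (6/9)^4 = (2/3)^4 = 16/81

16/81


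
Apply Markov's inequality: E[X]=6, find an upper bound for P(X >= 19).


Markov: P(X >= a) <= E[X]/a
P(X >= 19) <= 6/19

6/19


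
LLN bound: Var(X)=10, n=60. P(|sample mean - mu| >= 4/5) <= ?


Var(Xbar) = Var(X)/n = 10/60
Chebyshev: P(|Xbar-mu| >= 4/5) <= Var(Xbar)/(4/5)^2 = (1/6)/(16/25) = 25/96

25/96


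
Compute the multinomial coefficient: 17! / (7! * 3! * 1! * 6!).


17! = 355687428096000
Denominator: 7!=5040 * 3!=6 * 1!=1 * 6!=720
Coefficient = 355687428096000 / 21772800 = 16336320

16336320


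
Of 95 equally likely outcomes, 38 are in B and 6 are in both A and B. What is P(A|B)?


P(A|B) = P(A∩B)/P(B) = (6/95)/(38/95) = 6/38 = 3/19

3/19


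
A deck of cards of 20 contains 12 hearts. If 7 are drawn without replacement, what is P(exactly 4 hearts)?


P(X=4) = C(12,4)*C(8,3) / C(20,7)
= 495*56 / 77520
= 27720/77520 = 231/646

231/646


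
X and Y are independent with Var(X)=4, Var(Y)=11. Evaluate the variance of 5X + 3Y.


Independence => Cov(X,Y)=0
Var(5X + 3Y) = 5^2*Var(X) + 3^2*Var(Y)
= 25*4 + 9*11 = 199

199


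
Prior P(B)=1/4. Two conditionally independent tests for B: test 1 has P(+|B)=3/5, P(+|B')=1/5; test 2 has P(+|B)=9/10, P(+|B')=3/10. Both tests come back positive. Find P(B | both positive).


After test 1: P(+) = 3/5*1/4 + 1/5*3/4 = 3/10
P(B|+) = (3/20)/(3/10) = 1/2
After test 2 (use post1 as new prior): P(+) = 9/10*1/2 + 3/10*1/2 = 3/5
P(B|+,+) = (9/20)/(3/5) = 3/4

3/4


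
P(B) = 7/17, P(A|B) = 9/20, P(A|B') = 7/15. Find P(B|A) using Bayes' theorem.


P(A) = P(A|B)P(B) + P(A|B')P(B') = 9/20*7/17 + 7/15*10/17 = 469/1020
P(B|A) = P(A|B)P(B)/P(A) = (63/340)/(469/1020) = 27/67

27/67


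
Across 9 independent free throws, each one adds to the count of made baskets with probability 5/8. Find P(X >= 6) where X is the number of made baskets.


P(X>=6) = P(X=6) + P(X=7) + P(X=8) + P(X=9)
= 8859375/33554432 + 6328125/33554432 + 10546875/134217728 + 1953125/134217728
= 4578125/8388608

4578125/8388608


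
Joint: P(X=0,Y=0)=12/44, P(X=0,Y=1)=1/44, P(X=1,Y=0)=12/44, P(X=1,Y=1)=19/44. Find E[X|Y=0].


P(Y=0) = 24/44
E[X|Y=0] = (0*12 + 1*12)/24 = 12/24 = 1/2

1/2


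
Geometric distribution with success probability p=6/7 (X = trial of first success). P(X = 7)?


P(X=7) = (1-p)^6 * p = (1/7)^6 * 6/7
= 1/117649 * 6/7 = 6/823543

6/823543


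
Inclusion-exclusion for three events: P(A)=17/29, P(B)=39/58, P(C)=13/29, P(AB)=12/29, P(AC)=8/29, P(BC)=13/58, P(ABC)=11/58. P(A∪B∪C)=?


P(A∪B∪C) = P(A)+P(B)+P(C) - P(AB)-P(AC)-P(BC) + P(ABC)
= 17/29+39/58+13/29 - 12/29-8/29-13/58 + 11/58
= 57/58

57/58


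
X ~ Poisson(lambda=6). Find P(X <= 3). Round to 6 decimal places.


P(X<=3) = e^(-6)*6^0/0! + e^(-6)*6^1/1! + e^(-6)*6^2/2! + e^(-6)*6^3/3!
≈ 0.0024787522 + 0.0148725131 + 0.0446175392 + 0.0892350784
= 0.1512038829
≈ 0.151204

0.151204


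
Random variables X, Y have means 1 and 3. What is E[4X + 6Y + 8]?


E[4X + 6Y + 8] = 4*E[X] + 6*E[Y] + 8
= (4)*(1) + (6)*(3) + (8)
= 4 + 18 + 8 = 30

30


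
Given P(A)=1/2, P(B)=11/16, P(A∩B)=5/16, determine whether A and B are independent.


P(A)*P(B) = 1/2*11/16 = 11/32
P(A∩B) = 5/16 != 11/32, so not independent

No, A and B are not independent


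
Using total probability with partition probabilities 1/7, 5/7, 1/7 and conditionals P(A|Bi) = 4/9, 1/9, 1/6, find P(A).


P(A) = P(A|B1)P(B1) + P(A|B2)P(B2) + P(A|B3)P(B3)
= 4/9*1/7 + 1/9*5/7 + 1/6*1/7
= 4/63 + 5/63 + 1/42 = 1/6

1/6


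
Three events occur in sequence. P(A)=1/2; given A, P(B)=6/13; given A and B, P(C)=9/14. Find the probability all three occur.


P(A∩B∩C) = P(A) * P(B|A) * P(C|A∩B)
= 1/2 * 6/13 * 9/14
= 3/13 * 9/14 = 27/182

27/182


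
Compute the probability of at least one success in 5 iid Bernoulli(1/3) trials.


P(at least one) = 1 - P(none)
P(none) = (1 - 1/3)^5 = (2/3)^5 = 32/243
P(at least one) = 1 - 32/243 = 211/243

211/243


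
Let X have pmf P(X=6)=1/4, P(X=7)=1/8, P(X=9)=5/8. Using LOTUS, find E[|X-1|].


E[|X-1|] = sum(g(x)*P(x))
= 5*1/4 + 6*1/8 + 8*5/8
= 7

7


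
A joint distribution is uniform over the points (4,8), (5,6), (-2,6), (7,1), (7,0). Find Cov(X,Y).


E[X]=21/5, E[Y]=21/5, E[XY]=57/5
Cov(X,Y) = E[XY] - E[X]E[Y] = 57/5 - 21/5*21/5 = -156/25

-156/25


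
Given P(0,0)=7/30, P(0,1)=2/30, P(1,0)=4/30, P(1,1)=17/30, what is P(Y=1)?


P(Y=1) = P(0,1)+P(1,1) = 2/30 + 17/30 = 19/30

19/30


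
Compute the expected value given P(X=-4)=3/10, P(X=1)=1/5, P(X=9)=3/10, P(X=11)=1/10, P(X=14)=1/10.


E[X] = sum(x * P(x))
= -4*3/10 + 1*1/5 + 9*3/10 + 11*1/10 + 14*1/10
= 21/5

21/5


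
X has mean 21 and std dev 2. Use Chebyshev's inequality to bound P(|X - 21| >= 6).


k = 6/2 = 3
Chebyshev: P(|X-mu| >= k*sigma) <= 1/k^2 = 1/3^2 = 1/9

1/9


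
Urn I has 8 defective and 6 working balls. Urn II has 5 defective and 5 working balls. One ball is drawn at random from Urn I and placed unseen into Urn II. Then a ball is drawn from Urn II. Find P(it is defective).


P(transfer defective) = 8/14 = 4/7; P(transfer working) = 3/7
If defective transferred: Urn II has 6 defective of 11, so P(defective|defective moved) = 6/11
If working transferred: Urn II has 5 defective of 11, so P(defective|working moved) = 5/11
By total probability: P(defective) = 4/7*6/11 + 3/7*5/11 = 39/77

39/77


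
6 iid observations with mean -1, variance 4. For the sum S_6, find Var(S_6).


By independence, Var(S_n) = n*Var(X_1) = 6*4 = 24

24


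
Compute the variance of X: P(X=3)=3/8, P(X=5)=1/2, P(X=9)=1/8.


E[X] = 19/4, E[X^2] = 26
Var(X) = E[X^2] - (E[X])^2 = 26 - (19/4)^2 = 55/16

55/16


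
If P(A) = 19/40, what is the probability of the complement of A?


P(A') = 1 - P(A) = 1 - 19/40 = 21/40

21/40


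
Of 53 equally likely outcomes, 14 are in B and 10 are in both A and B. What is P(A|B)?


P(A|B) = P(A∩B)/P(B) = (10/53)/(14/53) = 10/14 = 5/7

5/7


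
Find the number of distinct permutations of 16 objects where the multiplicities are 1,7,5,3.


16! = 20922789888000
Denominator: 1!=1 * 7!=5040 * 5!=120 * 3!=6
Coefficient = 20922789888000 / 3628800 = 5765760

5765760


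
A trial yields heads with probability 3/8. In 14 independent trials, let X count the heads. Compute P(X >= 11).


P(X>=11) = P(X=11) + P(X=12) + P(X=13) + P(X=14)
= 2015047125/1099511627776 + 1209028275/4398046511104 + 55801305/2199023255552 + 4782969/4398046511104
= 4692801177/2199023255552

4692801177/2199023255552


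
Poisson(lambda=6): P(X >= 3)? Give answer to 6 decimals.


P(X>=3) = 1 - P(X<=2) = 1 - (e^(-6)*6^0/0! + e^(-6)*6^1/1! + e^(-6)*6^2/2!)
≈ 1 - (0.0024787522 + 0.0148725131 + 0.0446175392)
= 1 - 0.0619688045 = 0.9380311955
≈ 0.938031

0.938031


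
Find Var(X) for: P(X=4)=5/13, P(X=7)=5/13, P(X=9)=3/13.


E[X] = 82/13, E[X^2] = 568/13
Var(X) = E[X^2] - (E[X])^2 = 568/13 - (82/13)^2 = 660/169

660/169


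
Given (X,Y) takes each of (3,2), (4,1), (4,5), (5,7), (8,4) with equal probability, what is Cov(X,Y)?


E[X]=24/5, E[Y]=19/5, E[XY]=97/5
Cov(X,Y) = E[XY] - E[X]E[Y] = 97/5 - 24/5*19/5 = 29/25

29/25


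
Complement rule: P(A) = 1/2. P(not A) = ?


P(A') = 1 - P(A) = 1 - 1/2 = 1/2

1/2


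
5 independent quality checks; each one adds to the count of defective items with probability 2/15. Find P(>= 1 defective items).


P(at least one) = 1 - P(none)
P(none) = (1 - 2/15)^5 = (13/15)^5 = 371293/759375
P(at least one) = 1 - 371293/759375 = 388082/759375

388082/759375


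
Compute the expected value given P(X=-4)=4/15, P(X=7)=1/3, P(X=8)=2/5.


E[X] = sum(x * P(x))
= -4*4/15 + 7*1/3 + 8*2/5
= 67/15

67/15


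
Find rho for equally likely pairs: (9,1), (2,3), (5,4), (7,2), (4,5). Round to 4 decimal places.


Cov(X,Y) = -2.4000, Var(X) = 5.8400, Var(Y) = 2.0000
rho = Cov/(sqrt(VarX)*sqrt(VarY)) = -0.7022

-0.7022


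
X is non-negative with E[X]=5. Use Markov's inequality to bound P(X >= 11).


Markov: P(X >= a) <= E[X]/a
P(X >= 11) <= 5/11

5/11


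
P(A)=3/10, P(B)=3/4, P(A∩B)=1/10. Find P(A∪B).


P(A∪B) = P(A) + P(B) - P(A∩B)
= 3/10 + 3/4 - 1/10 = 19/20

19/20


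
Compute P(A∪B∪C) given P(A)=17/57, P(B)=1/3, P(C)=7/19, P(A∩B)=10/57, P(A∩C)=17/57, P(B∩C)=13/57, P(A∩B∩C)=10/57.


P(A∪B∪C) = P(A)+P(B)+P(C) - P(AB)-P(AC)-P(BC) + P(ABC)
= 17/57+1/3+7/19 - 10/57-17/57-13/57 + 10/57
= 9/19

9/19


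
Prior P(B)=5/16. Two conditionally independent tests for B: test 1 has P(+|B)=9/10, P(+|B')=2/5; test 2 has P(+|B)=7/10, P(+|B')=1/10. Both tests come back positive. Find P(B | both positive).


After test 1: P(+) = 9/10*5/16 + 2/5*11/16 = 89/160
P(B|+) = (9/32)/(89/160) = 45/89
After test 2 (use post1 as new prior): P(+) = 7/10*45/89 + 1/10*44/89 = 359/890
P(B|+,+) = (63/178)/(359/890) = 315/359

315/359


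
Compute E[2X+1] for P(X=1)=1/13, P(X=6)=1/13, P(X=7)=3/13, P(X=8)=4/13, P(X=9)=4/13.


E[2X+1] = sum(g(x)*P(x))
= 3*1/13 + 13*1/13 + 15*3/13 + 17*4/13 + 19*4/13
= 205/13

205/13


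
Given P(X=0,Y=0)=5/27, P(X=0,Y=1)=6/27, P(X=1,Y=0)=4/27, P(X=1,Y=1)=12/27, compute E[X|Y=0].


P(Y=0) = 9/27
E[X|Y=0] = (0*5 + 1*4)/9 = 4/9

4/9


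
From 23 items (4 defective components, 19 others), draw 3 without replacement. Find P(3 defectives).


P(X=3) = C(4,3)*C(19,0) / C(23,3)
= 4*1 / 1771
= 4/1771

4/1771


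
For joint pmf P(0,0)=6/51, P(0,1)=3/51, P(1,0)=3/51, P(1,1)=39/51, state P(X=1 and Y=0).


Read from table: P(X=1, Y=0) = 3/51 = 1/17

1/17


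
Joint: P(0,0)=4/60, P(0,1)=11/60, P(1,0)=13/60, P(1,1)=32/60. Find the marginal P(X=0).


P(X=0) = P(0,0)+P(0,1) = 4/60 + 11/60 = 15/60 = 1/4

1/4


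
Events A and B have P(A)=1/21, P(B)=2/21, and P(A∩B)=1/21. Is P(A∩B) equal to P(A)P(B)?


P(A)*P(B) = 1/21*2/21 = 2/441
P(A∩B) = 1/21 != 2/441, so not independent

No, A and B are not independent


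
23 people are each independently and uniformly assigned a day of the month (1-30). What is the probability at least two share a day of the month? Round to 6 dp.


P(all different) = prod((30-i)/30 for i=0..22) = 0.000006
P(at least one match) = 1 - 0.000006 = 0.999994

0.999994


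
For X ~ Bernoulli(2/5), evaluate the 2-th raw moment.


For Bernoulli: X in {0,1}
E[X^2] = 0^2*(1-2/5) + 1^2*2/5 = 2/5

2/5


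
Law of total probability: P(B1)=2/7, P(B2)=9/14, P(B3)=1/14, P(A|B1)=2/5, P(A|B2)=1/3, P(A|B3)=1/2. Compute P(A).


P(A) = P(A|B1)P(B1) + P(A|B2)P(B2) + P(A|B3)P(B3)
= 2/5*2/7 + 1/3*9/14 + 1/2*1/14
= 4/35 + 3/14 + 1/28 = 51/140

51/140


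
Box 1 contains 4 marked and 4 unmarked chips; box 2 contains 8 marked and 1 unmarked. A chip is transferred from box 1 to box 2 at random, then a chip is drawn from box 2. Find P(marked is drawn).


P(transfer marked) = 4/8 = 1/2; P(transfer unmarked) = 1/2
If marked transferred: Urn II has 9 marked of 10, so P(marked|marked moved) = 9/10
If unmarked transferred: Urn II has 8 marked of 10, so P(marked|unmarked moved) = 4/5
By total probability: P(marked) = 1/2*9/10 + 1/2*4/5 = 17/20

17/20


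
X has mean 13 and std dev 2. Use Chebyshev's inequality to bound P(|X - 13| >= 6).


k = 6/2 = 3
Chebyshev: P(|X-mu| >= k*sigma) <= 1/k^2 = 1/3^2 = 1/9

1/9


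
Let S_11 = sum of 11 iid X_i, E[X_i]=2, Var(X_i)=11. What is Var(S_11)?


By independence, Var(S_n) = n*Var(X_1) = 11*11 = 121

121


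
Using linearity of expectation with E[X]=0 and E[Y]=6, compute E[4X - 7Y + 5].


E[4X - 7Y + 5] = 4*E[X] - 7*E[Y] + 5
= (4)*(0) + (-7)*(6) + (5)
= 0 - 42 + 5 = -37

-37


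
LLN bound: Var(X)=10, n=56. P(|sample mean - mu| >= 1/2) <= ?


Var(Xbar) = Var(X)/n = 10/56
Chebyshev: P(|Xbar-mu| >= 1/2) <= Var(Xbar)/(1/2)^2 = (5/28)/(1/4) = 5/7

5/7


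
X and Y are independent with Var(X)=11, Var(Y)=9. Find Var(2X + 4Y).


Independence => Cov(X,Y)=0
Var(2X + 4Y) = 2^2*Var(X) + 4^2*Var(Y)
= 4*11 + 16*9 = 188

188


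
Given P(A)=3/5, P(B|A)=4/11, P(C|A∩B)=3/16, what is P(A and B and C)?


P(A∩B∩C) = P(A) * P(B|A) * P(C|A∩B)
= 3/5 * 4/11 * 3/16
= 12/55 * 3/16 = 9/220

9/220


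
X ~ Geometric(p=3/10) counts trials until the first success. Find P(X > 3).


P(X > 3) = P(first 3 trials all fail) = (1-p)^3 = (7/10)^3 = 343/1000

343/1000


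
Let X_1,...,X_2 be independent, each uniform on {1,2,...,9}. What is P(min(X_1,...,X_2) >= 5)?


P(min >= 5) = P(all X_i >= 5) = (P(X_1 >= 5))^2
= (5/9)^2 = 25/81

25/81


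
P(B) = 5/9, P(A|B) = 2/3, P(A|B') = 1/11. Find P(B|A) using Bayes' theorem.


P(A) = P(A|B)P(B) + P(A|B')P(B') = 2/3*5/9 + 1/11*4/9 = 122/297
P(B|A) = P(A|B)P(B)/P(A) = (10/27)/(122/297) = 55/61

55/61


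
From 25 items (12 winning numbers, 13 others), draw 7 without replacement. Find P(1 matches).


P(X=1) = C(12,1)*C(13,6) / C(25,7)
= 12*1716 / 480700
= 20592/480700 = 468/10925

468/10925


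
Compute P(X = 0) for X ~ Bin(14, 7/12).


P(X=0) = C(14,0) * p^0 * (1-p)^14
= 1 * 1 * 6103515625/1283918464548864
= 6103515625/1283918464548864

6103515625/1283918464548864


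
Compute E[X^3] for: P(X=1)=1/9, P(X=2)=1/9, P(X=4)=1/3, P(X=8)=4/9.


E[X^3] = sum(x^3 * P(x))
= 1*1/9 + 8*1/9 + 64*1/3 + 512*4/9
= 2249/9

2249/9


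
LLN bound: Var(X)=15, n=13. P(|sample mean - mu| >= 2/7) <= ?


Var(Xbar) = Var(X)/n = 15/13
Chebyshev: P(|Xbar-mu| >= 2/7) <= Var(Xbar)/(2/7)^2 = (15/13)/(4/49) = 735/52
Bound exceeds 1, so trivial bound: 1

1


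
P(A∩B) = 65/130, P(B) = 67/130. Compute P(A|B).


P(A|B) = P(A∩B)/P(B) = (65/130)/(67/130) = 65/67

65/67


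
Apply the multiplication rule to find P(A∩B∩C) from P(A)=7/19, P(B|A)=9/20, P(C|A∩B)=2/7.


P(A∩B∩C) = P(A) * P(B|A) * P(C|A∩B)
= 7/19 * 9/20 * 2/7
= 63/380 * 2/7 = 9/190

9/190


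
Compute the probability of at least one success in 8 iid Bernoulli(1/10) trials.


P(at least one) = 1 - P(none)
P(none) = (1 - 1/10)^8 = (9/10)^8 = 43046721/100000000
P(at least one) = 1 - 43046721/100000000 = 56953279/100000000

56953279/100000000


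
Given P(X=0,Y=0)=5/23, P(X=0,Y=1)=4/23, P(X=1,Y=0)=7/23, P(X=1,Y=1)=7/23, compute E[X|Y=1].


P(Y=1) = 11/23
E[X|Y=1] = (0*4 + 1*7)/11 = 7/11

7/11


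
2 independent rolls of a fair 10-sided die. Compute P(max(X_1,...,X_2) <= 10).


P(max <= 10) = P(all X_i <= 10) = (P(X_1 <= 10))^2
= (10/10)^2 = 1^2 = 1

1


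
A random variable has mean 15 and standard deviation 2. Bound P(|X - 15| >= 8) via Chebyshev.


k = 8/2 = 4
Chebyshev: P(|X-mu| >= k*sigma) <= 1/k^2 = 1/4^2 = 1/16

1/16


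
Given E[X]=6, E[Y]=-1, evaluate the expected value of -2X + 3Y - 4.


E[-2X + 3Y - 4] = -2*E[X] + 3*E[Y] - 4
= (-2)*(6) + (3)*(-1) + (-4)
= -12 - 3 - 4 = -19

-19


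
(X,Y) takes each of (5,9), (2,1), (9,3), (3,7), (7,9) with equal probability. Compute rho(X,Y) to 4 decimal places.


Cov(X,Y) = 1.4400, Var(X) = 6.5600, Var(Y) = 10.5600
rho = Cov/(sqrt(VarX)*sqrt(VarY)) = 0.1730

0.1730


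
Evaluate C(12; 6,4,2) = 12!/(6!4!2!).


12! = 479001600
Denominator: 6!=720 * 4!=24 * 2!=2
Coefficient = 479001600 / 34560 = 13860

13860


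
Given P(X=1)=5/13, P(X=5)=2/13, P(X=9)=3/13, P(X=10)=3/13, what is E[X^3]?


E[X^3] = sum(g(x)*P(x))
= 1*5/13 + 125*2/13 + 729*3/13 + 1000*3/13
= 5442/13

5442/13


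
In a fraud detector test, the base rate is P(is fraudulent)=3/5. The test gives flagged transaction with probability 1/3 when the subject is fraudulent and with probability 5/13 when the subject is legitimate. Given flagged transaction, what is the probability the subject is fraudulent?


P(A) = P(A|B)P(B) + P(A|B')P(B') = 1/3*3/5 + 5/13*2/5 = 23/65
P(B|A) = P(A|B)P(B)/P(A) = (1/5)/(23/65) = 13/23

13/23


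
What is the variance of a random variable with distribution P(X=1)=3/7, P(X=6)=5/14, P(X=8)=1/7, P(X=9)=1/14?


E[X] = 61/14, E[X^2] = 395/14
Var(X) = E[X^2] - (E[X])^2 = 395/14 - (61/14)^2 = 1809/196

1809/196


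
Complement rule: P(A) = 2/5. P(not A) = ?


P(A') = 1 - P(A) = 1 - 2/5 = 3/5

3/5


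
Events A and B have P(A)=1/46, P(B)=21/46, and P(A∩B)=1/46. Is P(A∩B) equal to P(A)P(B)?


P(A)*P(B) = 1/46*21/46 = 21/2116
P(A∩B) = 1/46 != 21/2116, so not independent

No, A and B are not independent


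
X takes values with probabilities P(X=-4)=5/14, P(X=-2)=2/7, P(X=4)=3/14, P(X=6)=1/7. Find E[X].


E[X] = sum(x * P(x))
= -4*5/14 - 2*2/7 + 4*3/14 + 6*1/7
= -2/7

-2/7


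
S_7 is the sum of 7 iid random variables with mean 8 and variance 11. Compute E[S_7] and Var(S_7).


E[S_n] = n*mu = 7*8 = 56
Var(S_n) = n*sigma^2 = 7*11 = 77

E[S_7]=56, Var(S_7)=77


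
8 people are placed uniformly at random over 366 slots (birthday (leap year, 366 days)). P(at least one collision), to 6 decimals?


P(all different) = prod((366-i)/366 for i=0..7) = 0.925861
P(at least one match) = 1 - 0.925861 = 0.074139

0.074139


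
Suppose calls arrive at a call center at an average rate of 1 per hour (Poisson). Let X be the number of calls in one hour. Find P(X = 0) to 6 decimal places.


P(X=0) = e^(-1) * 1^0 / 0!
≈ 0.3678794412 * 1 / 1
≈ 0.367879

0.367879


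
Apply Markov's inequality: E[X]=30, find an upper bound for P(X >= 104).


Markov: P(X >= a) <= E[X]/a
P(X >= 104) <= 30/104 = 15/52

15/52


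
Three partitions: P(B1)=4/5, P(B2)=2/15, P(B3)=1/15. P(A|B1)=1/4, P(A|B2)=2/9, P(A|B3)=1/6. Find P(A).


P(A) = P(A|B1)P(B1) + P(A|B2)P(B2) + P(A|B3)P(B3)
= 1/4*4/5 + 2/9*2/15 + 1/6*1/15
= 1/5 + 4/135 + 1/90 = 13/54

13/54


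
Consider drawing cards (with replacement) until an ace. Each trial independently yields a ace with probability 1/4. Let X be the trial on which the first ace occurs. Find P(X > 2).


P(X > 2) = P(first 2 trials all fail) = (1-p)^2 = (3/4)^2 = 9/16

9/16


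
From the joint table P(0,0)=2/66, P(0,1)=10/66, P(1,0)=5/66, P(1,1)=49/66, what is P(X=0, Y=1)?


Read from table: P(X=0, Y=1) = 10/66 = 5/33

5/33


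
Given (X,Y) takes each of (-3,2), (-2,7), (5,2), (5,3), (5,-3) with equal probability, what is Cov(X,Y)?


E[X]=2, E[Y]=11/5, E[XY]=-2
Cov(X,Y) = E[XY] - E[X]E[Y] = -2 - 2*11/5 = -32/5

-32/5


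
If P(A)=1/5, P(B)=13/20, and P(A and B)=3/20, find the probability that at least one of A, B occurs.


P(A∪B) = P(A) + P(B) - P(A∩B)
= 1/5 + 13/20 - 3/20 = 7/10

7/10


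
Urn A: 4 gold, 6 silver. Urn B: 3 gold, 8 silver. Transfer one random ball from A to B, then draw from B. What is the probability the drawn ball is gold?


P(transfer gold) = 4/10 = 2/5; P(transfer silver) = 3/5
If gold transferred: Urn II has 4 gold of 12, so P(gold|gold moved) = 1/3
If silver transferred: Urn II has 3 gold of 12, so P(gold|silver moved) = 1/4
By total probability: P(gold) = 2/5*1/3 + 3/5*1/4 = 17/60

17/60


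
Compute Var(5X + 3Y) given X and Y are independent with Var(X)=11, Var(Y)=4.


Independence => Cov(X,Y)=0
Var(5X + 3Y) = 5^2*Var(X) + 3^2*Var(Y)
= 25*11 + 9*4 = 311

311


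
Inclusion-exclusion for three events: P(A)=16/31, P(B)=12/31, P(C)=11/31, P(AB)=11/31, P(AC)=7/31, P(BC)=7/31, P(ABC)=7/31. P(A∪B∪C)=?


P(A∪B∪C) = P(A)+P(B)+P(C) - P(AB)-P(AC)-P(BC) + P(ABC)
= 16/31+12/31+11/31 - 11/31-7/31-7/31 + 7/31
= 21/31

21/31


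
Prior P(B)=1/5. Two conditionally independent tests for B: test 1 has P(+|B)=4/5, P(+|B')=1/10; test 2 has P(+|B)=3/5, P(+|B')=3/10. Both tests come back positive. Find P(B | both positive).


After test 1: P(+) = 4/5*1/5 + 1/10*4/5 = 6/25
P(B|+) = (4/25)/(6/25) = 2/3
After test 2 (use post1 as new prior): P(+) = 3/5*2/3 + 3/10*1/3 = 1/2
P(B|+,+) = (2/5)/(1/2) = 4/5

4/5


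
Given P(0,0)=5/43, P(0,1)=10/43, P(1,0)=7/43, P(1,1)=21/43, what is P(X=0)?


P(X=0) = P(0,0)+P(0,1) = 5/43 + 10/43 = 15/43

15/43


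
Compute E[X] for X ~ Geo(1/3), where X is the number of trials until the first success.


For geometric (trials until first success), E[X] = 1/p = 1/(1/3) = 3

3


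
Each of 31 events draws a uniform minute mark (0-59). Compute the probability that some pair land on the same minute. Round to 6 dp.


P(all different) = prod((60-i)/60 for i=0..30) = 0.000071
P(at least one match) = 1 - 0.000071 = 0.999929

0.999929


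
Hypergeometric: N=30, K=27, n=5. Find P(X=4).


P(X=4) = C(27,4)*C(3,1) / C(30,5)
= 17550*3 / 142506
= 52650/142506 = 75/203

75/203


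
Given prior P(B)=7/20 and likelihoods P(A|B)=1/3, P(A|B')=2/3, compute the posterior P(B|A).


P(A) = P(A|B)P(B) + P(A|B')P(B') = 1/3*7/20 + 2/3*13/20 = 11/20
P(B|A) = P(A|B)P(B)/P(A) = (7/60)/(11/20) = 7/33

7/33


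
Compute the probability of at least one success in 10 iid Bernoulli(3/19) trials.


P(at least one) = 1 - P(none)
P(none) = (1 - 3/19)^10 = (16/19)^10 = 1099511627776/6131066257801
P(at least one) = 1 - 1099511627776/6131066257801 = 5031554630025/6131066257801

5031554630025/6131066257801


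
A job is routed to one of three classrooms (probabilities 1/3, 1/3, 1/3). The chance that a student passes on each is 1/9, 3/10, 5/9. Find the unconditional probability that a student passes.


P(A) = P(A|B1)P(B1) + P(A|B2)P(B2) + P(A|B3)P(B3)
= 1/9*1/3 + 3/10*1/3 + 5/9*1/3
= 1/27 + 1/10 + 5/27 = 29/90

29/90


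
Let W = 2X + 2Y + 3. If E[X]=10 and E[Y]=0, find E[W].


E[2X + 2Y + 3] = 2*E[X] + 2*E[Y] + 3
= (2)*(10) + (2)*(0) + (3)
= 20 + 0 + 3 = 23

23


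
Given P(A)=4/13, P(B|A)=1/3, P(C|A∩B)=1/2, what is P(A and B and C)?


P(A∩B∩C) = P(A) * P(B|A) * P(C|A∩B)
= 4/13 * 1/3 * 1/2
= 4/39 * 1/2 = 2/39

2/39


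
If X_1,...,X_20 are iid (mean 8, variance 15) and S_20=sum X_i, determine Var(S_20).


By independence, Var(S_n) = n*Var(X_1) = 20*15 = 300

300


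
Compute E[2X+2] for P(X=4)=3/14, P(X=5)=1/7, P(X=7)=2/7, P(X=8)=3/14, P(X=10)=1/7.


E[2X+2] = sum(g(x)*P(x))
= 10*3/14 + 12*1/7 + 16*2/7 + 18*3/14 + 22*1/7
= 108/7

108/7


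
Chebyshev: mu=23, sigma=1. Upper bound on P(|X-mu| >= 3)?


k = 3/1 = 3
Chebyshev: P(|X-mu| >= k*sigma) <= 1/k^2 = 1/3^2 = 1/9

1/9


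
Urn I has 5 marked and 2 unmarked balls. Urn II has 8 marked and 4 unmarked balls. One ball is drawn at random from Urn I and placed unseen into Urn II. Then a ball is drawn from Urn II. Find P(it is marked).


P(transfer marked) = 5/7; P(transfer unmarked) = 2/7
If marked transferred: Urn II has 9 marked of 13, so P(marked|marked moved) = 9/13
If unmarked transferred: Urn II has 8 marked of 13, so P(marked|unmarked moved) = 8/13
By total probability: P(marked) = 5/7*9/13 + 2/7*8/13 = 61/91

61/91


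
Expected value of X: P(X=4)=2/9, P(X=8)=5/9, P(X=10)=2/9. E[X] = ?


E[X] = sum(x * P(x))
= 4*2/9 + 8*5/9 + 10*2/9
= 68/9

68/9


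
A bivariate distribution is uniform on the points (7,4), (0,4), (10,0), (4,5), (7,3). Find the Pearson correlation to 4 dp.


Cov(X,Y) = -4.1200, Var(X) = 11.4400, Var(Y) = 2.9600
rho = Cov/(sqrt(VarX)*sqrt(VarY)) = -0.7080

-0.7080


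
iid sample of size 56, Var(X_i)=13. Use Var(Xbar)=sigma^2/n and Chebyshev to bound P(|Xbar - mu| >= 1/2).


Var(Xbar) = Var(X)/n = 13/56
Chebyshev: P(|Xbar-mu| >= 1/2) <= Var(Xbar)/(1/2)^2 = (13/56)/(1/4) = 13/14

13/14


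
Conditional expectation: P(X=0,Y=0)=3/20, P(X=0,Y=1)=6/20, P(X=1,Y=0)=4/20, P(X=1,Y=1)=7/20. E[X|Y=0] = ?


P(Y=0) = 7/20
E[X|Y=0] = (0*3 + 1*4)/7 = 4/7

4/7


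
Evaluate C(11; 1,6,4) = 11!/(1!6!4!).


11! = 39916800
Denominator: 1!=1 * 6!=720 * 4!=24
Coefficient = 39916800 / 17280 = 2310

2310


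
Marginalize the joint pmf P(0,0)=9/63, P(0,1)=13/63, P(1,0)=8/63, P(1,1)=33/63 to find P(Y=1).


P(Y=1) = P(0,1)+P(1,1) = 13/63 + 33/63 = 46/63

46/63


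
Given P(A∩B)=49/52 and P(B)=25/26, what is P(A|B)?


P(A|B) = P(A∩B)/P(B) = (49/52)/(50/52) = 49/50

49/50


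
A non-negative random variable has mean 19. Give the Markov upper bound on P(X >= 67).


Markov: P(X >= a) <= E[X]/a
P(X >= 67) <= 19/67

19/67


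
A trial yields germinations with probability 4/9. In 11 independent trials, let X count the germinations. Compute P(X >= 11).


P(X>=11) = P(X=11)
= 4194304/31381059609
= 4194304/31381059609

4194304/31381059609


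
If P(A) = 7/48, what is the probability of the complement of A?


P(A') = 1 - P(A) = 1 - 7/48 = 41/48

41/48


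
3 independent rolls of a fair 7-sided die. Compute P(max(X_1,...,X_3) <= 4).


P(max <= 4) = P(all X_i <= 4) = (P(X_1 <= 4))^3
= (4/7)^3 = 64/343

64/343


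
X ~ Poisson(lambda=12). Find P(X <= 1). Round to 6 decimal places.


P(X<=1) = e^(-12)*12^0/0! + e^(-12)*12^1/1!
≈ 0.0000061442 + 0.0000737305
= 0.0000798747
≈ 0.000080

0.000080
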